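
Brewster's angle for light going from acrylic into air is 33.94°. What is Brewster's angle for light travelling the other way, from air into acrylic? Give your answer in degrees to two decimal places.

Reversing the direction swaps n₁ and n₂, so tan θ_B' = 1/tan θ_B and θ_B' = 90° − θ_B.
Hence θ_B' = 90° − 33.94° = 56.06°.

θ_B' ≈ 56.06°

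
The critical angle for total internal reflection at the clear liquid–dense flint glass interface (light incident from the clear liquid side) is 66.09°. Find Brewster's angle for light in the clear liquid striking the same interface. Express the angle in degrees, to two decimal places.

n₂/n₁ = sin θ_c = sin 66.09° = 0.9142.
tan θ_B equals the same ratio, so θ_B = arctan(0.9142) = 42.43°.

θ_B ≈ 42.43°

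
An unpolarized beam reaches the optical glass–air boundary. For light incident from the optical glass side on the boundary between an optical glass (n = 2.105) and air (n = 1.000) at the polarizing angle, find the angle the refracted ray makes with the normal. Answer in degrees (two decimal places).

First find Brewster's angle: tan θ_B = 1.000/2.105 = 0.4751, giving θ_B = 25.41°.
Since θ_B + θ_t = 90° at Brewster incidence, θ_t = 90° − 25.41° = 64.59°.

θ_t ≈ 64.59°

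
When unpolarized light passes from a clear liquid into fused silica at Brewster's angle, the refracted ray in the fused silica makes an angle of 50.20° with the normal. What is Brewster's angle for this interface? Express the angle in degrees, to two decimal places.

θ_B ≈ 39.80°

Since the reflected and refracted rays are at right angles at the polarizing angle, θ_B + θ_t = 90°.
θ_B = 90° − 50.20° = 39.80°.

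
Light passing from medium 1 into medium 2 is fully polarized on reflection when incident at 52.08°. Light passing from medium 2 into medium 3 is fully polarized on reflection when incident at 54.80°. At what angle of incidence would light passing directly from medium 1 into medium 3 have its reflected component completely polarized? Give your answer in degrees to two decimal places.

θ_B ≈ 61.21°

Each Brewster angle gives a ratio: n₂/n₁ = tan 52.08° = 1.2836, n₃/n₂ = tan 54.80° = 1.4176.
n₃/n₁ = 1.8197. Then tan θ_B(1→3) = n₃/n₁, so θ_B(1→3) = arctan(1.8197) = 61.21°.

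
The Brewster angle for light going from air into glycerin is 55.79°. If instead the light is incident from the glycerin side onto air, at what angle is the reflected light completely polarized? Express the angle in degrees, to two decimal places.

θ_B' ≈ 34.21°

Reversing the direction swaps n₁ and n₂, so tan θ_B' = 1/tan θ_B and θ_B' = 90° − θ_B.
Hence θ_B' = 90° − 55.79° = 34.21°.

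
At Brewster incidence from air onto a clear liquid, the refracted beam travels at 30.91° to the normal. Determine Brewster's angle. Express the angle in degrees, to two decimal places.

Since the reflected and refracted rays are at right angles at the polarizing angle, θ_B + θ_t = 90°.
So θ_B = 90° − θ_t = 90° − 30.91° = 59.09°.

θ_B ≈ 59.09°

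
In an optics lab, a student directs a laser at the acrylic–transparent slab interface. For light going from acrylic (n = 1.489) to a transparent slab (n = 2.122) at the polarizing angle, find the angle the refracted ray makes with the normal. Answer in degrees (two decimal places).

θ_t ≈ 35.06°

tan θ_B = n₂/n₁ = 2.122/1.489 = 1.4251, so θ_B = 54.94°.
The refracted ray is perpendicular to the reflected ray, so θ_t = 90° − θ_B = 35.06°.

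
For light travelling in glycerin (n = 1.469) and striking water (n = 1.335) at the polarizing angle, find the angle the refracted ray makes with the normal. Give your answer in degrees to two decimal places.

θ_t ≈ 47.74°

First find Brewster's angle: tan θ_B = 1.335/1.469 = 0.9088, giving θ_B = 42.26°.
Since θ_B + θ_t = 90° at Brewster incidence, θ_t = 90° − 42.26° = 47.74°.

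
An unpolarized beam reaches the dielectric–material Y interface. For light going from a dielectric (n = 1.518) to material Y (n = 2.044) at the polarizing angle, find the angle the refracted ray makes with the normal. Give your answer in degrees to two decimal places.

θ_t ≈ 36.60°

tan θ_B = n₂/n₁ = 2.044/1.518 = 1.3465, so θ_B = 53.40°.
At Brewster's angle the reflected and refracted rays are perpendicular, so θ_t = 90° − θ_B = 90° − 53.40° = 36.60°.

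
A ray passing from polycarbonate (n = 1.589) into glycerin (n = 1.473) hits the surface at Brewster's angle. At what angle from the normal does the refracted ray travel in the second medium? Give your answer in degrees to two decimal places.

θ_t ≈ 47.17°

θ_B = arctan(n₂/n₁) = arctan(1.473/1.589) = 42.83°.
Since θ_B + θ_t = 90° at Brewster incidence, θ_t = 90° − 42.83° = 47.17°.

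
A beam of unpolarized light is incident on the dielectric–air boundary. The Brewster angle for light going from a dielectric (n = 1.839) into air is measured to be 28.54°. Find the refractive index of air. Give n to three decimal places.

Brewster's law: tan θ_B = n₂/n₁ (light incident in a dielectric, refracted into air).
n₂ = n₁ tan θ_B = 1.839 × tan 28.54° = 1.000.

n ≈ 1.000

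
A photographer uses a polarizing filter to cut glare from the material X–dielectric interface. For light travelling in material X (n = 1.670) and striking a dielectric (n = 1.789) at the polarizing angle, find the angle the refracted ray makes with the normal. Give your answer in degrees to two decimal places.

θ_B = arctan(n₂/n₁) = arctan(1.789/1.670) = 46.97°.
At Brewster's angle the reflected and refracted rays are perpendicular, so θ_t = 90° − θ_B = 90° − 46.97° = 43.03°.

θ_t ≈ 43.03°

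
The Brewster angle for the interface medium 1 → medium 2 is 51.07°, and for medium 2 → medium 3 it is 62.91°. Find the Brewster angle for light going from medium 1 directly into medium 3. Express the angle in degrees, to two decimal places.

θ_B ≈ 67.55°

Each Brewster angle gives a ratio: n₂/n₁ = tan 51.07° = 1.2380, n₃/n₂ = tan 62.91° = 1.9550.
n₃/n₁ = 2.4203. Then tan θ_B(1→3) = n₃/n₁, so θ_B(1→3) = arctan(2.4203) = 67.55°.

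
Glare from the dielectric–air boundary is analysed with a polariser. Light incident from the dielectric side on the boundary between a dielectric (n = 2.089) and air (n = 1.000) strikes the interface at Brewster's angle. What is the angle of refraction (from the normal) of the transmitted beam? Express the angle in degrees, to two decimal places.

θ_t ≈ 64.42°

θ_B = arctan(n₂/n₁) = arctan(1.000/2.089) = 25.58°.
At Brewster's angle the reflected and refracted rays are perpendicular, so θ_t = 90° − θ_B = 90° − 25.58° = 64.42°.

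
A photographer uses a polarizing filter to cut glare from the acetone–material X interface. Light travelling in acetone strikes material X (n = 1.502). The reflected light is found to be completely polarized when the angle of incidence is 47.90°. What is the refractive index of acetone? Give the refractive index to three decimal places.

n ≈ 1.357

Full polarization of the reflected beam means tan θ_B = n₂/n₁, where n₁ is the incident medium (acetone).
n₁ = n₂ / tan θ_B = 1.502 / tan 47.90° = 1.357.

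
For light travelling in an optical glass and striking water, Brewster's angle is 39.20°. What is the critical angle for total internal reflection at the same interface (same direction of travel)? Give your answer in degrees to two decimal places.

θ_c ≈ 54.64°

n₂/n₁ = tan 39.20° = 0.8156; the critical angle satisfies sin θ_c = n₂/n₁.
θ_c = arcsin(0.8156) = 54.64°.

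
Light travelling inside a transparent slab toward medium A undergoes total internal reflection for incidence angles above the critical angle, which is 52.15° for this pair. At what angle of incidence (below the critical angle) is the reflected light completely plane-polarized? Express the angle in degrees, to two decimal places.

θ_B ≈ 38.30°

sin θ_c = n₂/n₁, so n₂/n₁ = sin 52.15° = 0.7896.
Brewster: tan θ_B = n₂/n₁ = 0.7896.
θ_B = arctan(0.7896) = 38.30°.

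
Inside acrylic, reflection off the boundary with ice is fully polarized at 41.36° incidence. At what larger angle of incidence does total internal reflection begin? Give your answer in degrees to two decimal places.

θ_c ≈ 61.69°

n₂/n₁ = tan 41.36° = 0.8804; the critical angle satisfies sin θ_c = n₂/n₁.
θ_c = arcsin(0.8804) = 61.69°.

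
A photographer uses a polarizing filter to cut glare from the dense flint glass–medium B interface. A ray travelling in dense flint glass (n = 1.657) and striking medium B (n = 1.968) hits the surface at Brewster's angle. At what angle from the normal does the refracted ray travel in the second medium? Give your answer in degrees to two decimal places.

θ_t ≈ 40.10°

θ_B = arctan(n₂/n₁) = arctan(1.968/1.657) = 49.90°.
At Brewster's angle the reflected and refracted rays are perpendicular, so θ_t = 90° − θ_B = 90° − 49.90° = 40.10°.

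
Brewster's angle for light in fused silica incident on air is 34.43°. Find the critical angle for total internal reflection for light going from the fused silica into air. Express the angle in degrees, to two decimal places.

tan θ_B = n₂/n₁ = tan 34.43° = 0.6855.
Total internal reflection: sin θ_c = n₂/n₁ = 0.6855.
θ_c = arcsin(0.6855) = 43.27°.

θ_c ≈ 43.27°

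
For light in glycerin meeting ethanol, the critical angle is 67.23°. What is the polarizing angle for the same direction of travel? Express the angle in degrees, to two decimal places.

θ_B ≈ 42.68°

n₂/n₁ = sin θ_c = sin 67.23° = 0.9221.
tan θ_B equals the same ratio, so θ_B = arctan(0.9221) = 42.68°.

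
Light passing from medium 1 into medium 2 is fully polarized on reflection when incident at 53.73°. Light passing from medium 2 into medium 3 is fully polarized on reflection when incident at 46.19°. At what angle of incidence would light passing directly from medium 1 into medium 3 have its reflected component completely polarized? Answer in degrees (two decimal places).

θ_B ≈ 54.86°

n₂/n₁ = tan 53.73° = 1.3628 and n₃/n₂ = tan 46.19° = 1.0424.
Multiplying, n₃/n₁ = 1.3628 × 1.0424 = 1.4206, and θ_B(1→3) = arctan 1.4206 = 54.86°.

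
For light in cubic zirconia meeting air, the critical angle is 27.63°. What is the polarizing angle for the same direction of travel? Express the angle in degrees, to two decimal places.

θ_B ≈ 24.88°

sin θ_c = n₂/n₁, so n₂/n₁ = sin 27.63° = 0.4638.
Brewster: tan θ_B = n₂/n₁ = 0.4638.
θ_B = arctan(0.4638) = 24.88°.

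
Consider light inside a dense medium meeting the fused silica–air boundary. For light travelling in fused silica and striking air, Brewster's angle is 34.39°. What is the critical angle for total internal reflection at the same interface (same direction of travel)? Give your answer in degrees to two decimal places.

tan θ_B = n₂/n₁ = tan 34.39° = 0.6845.
Total internal reflection: sin θ_c = n₂/n₁ = 0.6845.
θ_c = arcsin(0.6845) = 43.19°.

θ_c ≈ 43.19°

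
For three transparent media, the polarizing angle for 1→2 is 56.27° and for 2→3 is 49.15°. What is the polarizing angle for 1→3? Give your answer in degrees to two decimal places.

n₂/n₁ = tan 56.27° = 1.4977 and n₃/n₂ = tan 49.15° = 1.1565.
So n₃/n₁ = (n₂/n₁)(n₃/n₂) = 1.4977 × 1.1565 = 1.7321.
θ_B(1→3) = arctan(1.7321) = 60.00°.

θ_B ≈ 60.00°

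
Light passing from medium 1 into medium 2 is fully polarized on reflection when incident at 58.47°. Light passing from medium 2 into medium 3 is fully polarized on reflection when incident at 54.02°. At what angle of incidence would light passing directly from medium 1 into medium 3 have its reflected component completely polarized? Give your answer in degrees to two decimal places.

n₂/n₁ = tan 58.47° = 1.6299 and n₃/n₂ = tan 54.02° = 1.3774.
So n₃/n₁ = (n₂/n₁)(n₃/n₂) = 1.6299 × 1.3774 = 2.2451.
θ_B(1→3) = arctan(2.2451) = 65.99°.

θ_B ≈ 65.99°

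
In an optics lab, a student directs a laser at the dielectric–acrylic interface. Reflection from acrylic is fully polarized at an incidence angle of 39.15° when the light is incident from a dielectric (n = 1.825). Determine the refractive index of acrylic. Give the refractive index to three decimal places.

Full polarization of the reflected beam means tan θ_B = n₂/n₁, where n₁ is the incident medium (a dielectric).
n₂ = n₁ tan θ_B = 1.825 × tan 39.15° = 1.486.

n ≈ 1.486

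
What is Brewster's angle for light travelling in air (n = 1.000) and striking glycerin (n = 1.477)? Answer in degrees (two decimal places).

θ_B ≈ 55.90°

At Brewster's angle the reflected and refracted rays are perpendicular, which with Snell's law gives tan θ_B = n₂/n₁.
tan θ_B = n₂/n₁ = 1.477/1.000 = 1.4770. Taking the arctangent, θ_B = 55.90°.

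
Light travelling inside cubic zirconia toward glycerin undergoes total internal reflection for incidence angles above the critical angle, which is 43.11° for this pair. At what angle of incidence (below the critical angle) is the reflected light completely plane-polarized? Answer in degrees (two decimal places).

n₂/n₁ = sin θ_c = sin 43.11° = 0.6834.
tan θ_B equals the same ratio, so θ_B = arctan(0.6834) = 34.35°.

θ_B ≈ 34.35°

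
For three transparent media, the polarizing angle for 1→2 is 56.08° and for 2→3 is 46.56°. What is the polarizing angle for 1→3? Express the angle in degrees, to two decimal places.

θ_B ≈ 57.51°

Each Brewster angle gives a ratio: n₂/n₁ = tan 56.08° = 1.4870, n₃/n₂ = tan 46.56° = 1.0560.
So n₃/n₁ = (n₂/n₁)(n₃/n₂) = 1.4870 × 1.0560 = 1.5703.
θ_B(1→3) = arctan(1.5703) = 57.51°.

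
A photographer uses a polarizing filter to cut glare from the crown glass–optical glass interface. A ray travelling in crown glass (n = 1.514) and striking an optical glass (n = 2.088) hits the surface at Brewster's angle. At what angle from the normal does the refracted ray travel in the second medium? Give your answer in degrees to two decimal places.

θ_B = arctan(n₂/n₁) = arctan(2.088/1.514) = 54.05°.
The refracted ray is perpendicular to the reflected ray, so θ_t = 90° − θ_B = 35.95°.

θ_t ≈ 35.95°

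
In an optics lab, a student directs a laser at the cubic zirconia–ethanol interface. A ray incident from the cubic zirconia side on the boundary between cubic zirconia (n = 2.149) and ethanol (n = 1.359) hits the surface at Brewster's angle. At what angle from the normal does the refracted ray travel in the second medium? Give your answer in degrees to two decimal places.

First find Brewster's angle: tan θ_B = 1.359/2.149 = 0.6324, giving θ_B = 32.31°.
At Brewster's angle the reflected and refracted rays are perpendicular, so θ_t = 90° − θ_B = 90° − 32.31° = 57.69°.

θ_t ≈ 57.69°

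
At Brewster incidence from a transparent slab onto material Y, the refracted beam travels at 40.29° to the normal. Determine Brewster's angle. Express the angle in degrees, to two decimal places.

Since the reflected and refracted rays are at right angles at the polarizing angle, θ_B + θ_t = 90°.
θ_B = 90° − 40.29° = 49.71°.

θ_B ≈ 49.71°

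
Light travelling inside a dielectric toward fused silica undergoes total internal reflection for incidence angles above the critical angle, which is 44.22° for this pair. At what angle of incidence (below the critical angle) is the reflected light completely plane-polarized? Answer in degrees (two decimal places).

n₂/n₁ = sin θ_c = sin 44.22° = 0.6974.
tan θ_B equals the same ratio, so θ_B = arctan(0.6974) = 34.89°.

θ_B ≈ 34.89°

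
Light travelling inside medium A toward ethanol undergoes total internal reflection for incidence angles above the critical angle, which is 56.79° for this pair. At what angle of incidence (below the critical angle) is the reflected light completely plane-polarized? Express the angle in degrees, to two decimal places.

θ_B ≈ 39.92°

sin θ_c = n₂/n₁, so n₂/n₁ = sin 56.79° = 0.8367.
Brewster: tan θ_B = n₂/n₁ = 0.8367.
θ_B = arctan(0.8367) = 39.92°.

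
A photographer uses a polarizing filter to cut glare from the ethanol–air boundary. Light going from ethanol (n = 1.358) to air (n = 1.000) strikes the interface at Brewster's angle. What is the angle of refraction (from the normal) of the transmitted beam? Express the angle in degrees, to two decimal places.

θ_t ≈ 53.63°

θ_B = arctan(n₂/n₁) = arctan(1.000/1.358) = 36.37°.
The refracted ray is perpendicular to the reflected ray, so θ_t = 90° − θ_B = 53.63°.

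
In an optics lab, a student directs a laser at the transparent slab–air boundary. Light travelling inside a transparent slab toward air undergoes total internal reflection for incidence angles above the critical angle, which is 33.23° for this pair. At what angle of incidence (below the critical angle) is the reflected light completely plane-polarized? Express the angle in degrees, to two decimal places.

At the critical angle sin θ_c = n₂/n₁, giving n₂/n₁ = sin 33.23° = 0.5480.
Then tan θ_B = n₂/n₁ = 0.5480, so θ_B = arctan 0.5480 = 28.72°.

θ_B ≈ 28.72°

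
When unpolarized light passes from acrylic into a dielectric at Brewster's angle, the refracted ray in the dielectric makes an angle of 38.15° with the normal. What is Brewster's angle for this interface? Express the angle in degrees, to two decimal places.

θ_B ≈ 51.85°

Since the reflected and refracted rays are at right angles at the polarizing angle, θ_B + θ_t = 90°.
So θ_B = 90° − θ_t = 90° − 38.15° = 51.85°.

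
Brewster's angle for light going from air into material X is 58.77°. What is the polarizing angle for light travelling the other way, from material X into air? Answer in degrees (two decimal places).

tan θ_B' = n₁/n₂ = 1/tan θ_B, so θ_B' = 90° − θ_B.
θ_B' = 90° − 58.77° = 31.23°.

θ_B' ≈ 31.23°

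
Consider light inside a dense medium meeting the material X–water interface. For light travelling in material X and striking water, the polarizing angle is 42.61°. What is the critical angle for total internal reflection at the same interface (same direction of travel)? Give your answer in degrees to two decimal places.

n₂/n₁ = tan 42.61° = 0.9199; the critical angle satisfies sin θ_c = n₂/n₁.
θ_c = arcsin(0.9199) = 66.91°.

θ_c ≈ 66.91°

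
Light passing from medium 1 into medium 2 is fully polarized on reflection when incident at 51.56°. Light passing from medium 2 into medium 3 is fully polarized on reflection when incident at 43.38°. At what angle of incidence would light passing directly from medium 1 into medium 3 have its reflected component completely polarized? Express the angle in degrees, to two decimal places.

θ_B ≈ 49.97°

Each Brewster angle gives a ratio: n₂/n₁ = tan 51.56° = 1.2599, n₃/n₂ = tan 43.38° = 0.9450.
n₃/n₁ = 1.1906. Then tan θ_B(1→3) = n₃/n₁, so θ_B(1→3) = arctan(1.1906) = 49.97°.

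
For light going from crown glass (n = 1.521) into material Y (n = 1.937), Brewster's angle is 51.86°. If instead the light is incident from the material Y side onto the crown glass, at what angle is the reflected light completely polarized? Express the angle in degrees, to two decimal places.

Reversing the direction swaps n₁ and n₂, so tan θ_B' = 1/tan θ_B and θ_B' = 90° − θ_B.
Hence θ_B' = 90° − 51.86° = 38.14°.

θ_B' ≈ 38.14°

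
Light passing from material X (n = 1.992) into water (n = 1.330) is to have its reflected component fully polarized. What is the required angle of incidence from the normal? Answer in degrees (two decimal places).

Brewster's condition: tan θ_B = n₂/n₁ = 1.330/1.992 = 0.6677.
θ_B = arctan(0.6677) = 33.73°.

θ_B ≈ 33.73°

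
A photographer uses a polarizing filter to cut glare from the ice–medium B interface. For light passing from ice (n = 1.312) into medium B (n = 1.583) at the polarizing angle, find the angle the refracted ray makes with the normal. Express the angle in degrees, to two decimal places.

First find Brewster's angle: tan θ_B = 1.583/1.312 = 1.2066, giving θ_B = 50.35°.
The refracted ray is perpendicular to the reflected ray, so θ_t = 90° − θ_B = 39.65°.

θ_t ≈ 39.65°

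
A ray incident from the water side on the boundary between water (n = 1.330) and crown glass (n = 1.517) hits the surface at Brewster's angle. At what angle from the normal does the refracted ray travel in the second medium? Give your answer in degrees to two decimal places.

θ_t ≈ 41.24°

tan θ_B = n₂/n₁ = 1.517/1.330 = 1.1406, so θ_B = 48.76°.
The refracted ray is perpendicular to the reflected ray, so θ_t = 90° − θ_B = 41.24°.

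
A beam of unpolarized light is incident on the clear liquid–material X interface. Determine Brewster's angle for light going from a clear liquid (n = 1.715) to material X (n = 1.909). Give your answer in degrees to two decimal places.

θ_B ≈ 48.06°

Here n₂/n₁ = 1.909/1.715 = 1.1131, and Brewster's law gives tan θ_B = n₂/n₁.
So θ_B = arctan 1.1131 = 48.06°.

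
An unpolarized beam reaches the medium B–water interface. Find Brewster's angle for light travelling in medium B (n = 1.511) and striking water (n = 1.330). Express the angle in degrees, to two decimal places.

θ_B ≈ 41.35°

At Brewster's angle the reflected and refracted rays are perpendicular, which with Snell's law gives tan θ_B = n₂/n₁.
tan θ_B = n₂/n₁ = 1.330/1.511 = 0.8802.
θ_B = arctan(0.8802) = 41.35°.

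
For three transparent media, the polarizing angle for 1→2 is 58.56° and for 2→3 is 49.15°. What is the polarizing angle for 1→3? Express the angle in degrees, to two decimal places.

tan θ_B(1→2) = n₂/n₁ = tan 58.56° = 1.6357.
tan θ_B(2→3) = n₃/n₂ = tan 49.15° = 1.1565.
n₃/n₁ = 1.8916. Then tan θ_B(1→3) = n₃/n₁, so θ_B(1→3) = arctan(1.8916) = 62.14°.

θ_B ≈ 62.14°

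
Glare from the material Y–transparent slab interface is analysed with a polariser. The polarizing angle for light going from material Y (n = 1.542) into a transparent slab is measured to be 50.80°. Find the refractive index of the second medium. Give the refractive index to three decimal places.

Brewster's law: tan θ_B = n₂/n₁ (light incident in material Y, refracted into a transparent slab).
n₂ = n₁ tan θ_B = 1.542 × tan 50.80° = 1.891.

n ≈ 1.891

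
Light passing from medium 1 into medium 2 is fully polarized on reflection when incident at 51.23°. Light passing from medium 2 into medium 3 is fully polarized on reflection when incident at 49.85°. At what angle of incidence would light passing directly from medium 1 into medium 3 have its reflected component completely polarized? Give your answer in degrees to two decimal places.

θ_B ≈ 55.88°

n₂/n₁ = tan 51.23° = 1.2451 and n₃/n₂ = tan 49.85° = 1.1854.
So n₃/n₁ = (n₂/n₁)(n₃/n₂) = 1.2451 × 1.1854 = 1.4760.
θ_B(1→3) = arctan(1.4760) = 55.88°.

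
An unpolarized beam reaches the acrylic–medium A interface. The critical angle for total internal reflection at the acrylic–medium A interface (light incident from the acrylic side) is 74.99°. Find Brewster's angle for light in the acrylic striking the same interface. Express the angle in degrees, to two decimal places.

At the critical angle sin θ_c = n₂/n₁, giving n₂/n₁ = sin 74.99° = 0.9659.
Then tan θ_B = n₂/n₁ = 0.9659, so θ_B = arctan 0.9659 = 44.01°.

θ_B ≈ 44.01°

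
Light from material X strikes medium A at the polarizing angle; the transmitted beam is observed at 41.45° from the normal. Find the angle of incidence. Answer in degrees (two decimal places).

θ_B ≈ 48.55°

At Brewster's angle the reflected and refracted rays are perpendicular, so θ_B + θ_t = 90°.
θ_B = 90° − 41.45° = 48.55°.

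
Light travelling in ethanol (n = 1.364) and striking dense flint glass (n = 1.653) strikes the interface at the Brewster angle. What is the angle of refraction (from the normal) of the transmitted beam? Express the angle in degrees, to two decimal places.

First find Brewster's angle: tan θ_B = 1.653/1.364 = 1.2119, giving θ_B = 50.47°.
The refracted ray is perpendicular to the reflected ray, so θ_t = 90° − θ_B = 39.53°.

θ_t ≈ 39.53°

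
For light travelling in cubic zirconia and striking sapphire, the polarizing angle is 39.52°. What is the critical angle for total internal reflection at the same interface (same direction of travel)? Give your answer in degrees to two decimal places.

θ_c ≈ 55.58°

From Brewster, n₂/n₁ = tan θ_B = tan 39.52° = 0.8249.
Then sin θ_c = n₂/n₁ = 0.8249, so θ_c = arcsin 0.8249 = 55.58°.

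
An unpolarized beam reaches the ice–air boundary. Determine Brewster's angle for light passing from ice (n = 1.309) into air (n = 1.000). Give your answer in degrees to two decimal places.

Here n₂/n₁ = 1.000/1.309 = 0.7639, and Brewster's law gives tan θ_B = n₂/n₁.
θ_B = arctan(0.7639) = 37.38°.

θ_B ≈ 37.38°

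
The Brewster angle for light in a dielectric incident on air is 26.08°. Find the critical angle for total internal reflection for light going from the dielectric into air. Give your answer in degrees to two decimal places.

tan θ_B = n₂/n₁ = tan 26.08° = 0.4895.
Total internal reflection: sin θ_c = n₂/n₁ = 0.4895.
θ_c = arcsin(0.4895) = 29.31°.

θ_c ≈ 29.31°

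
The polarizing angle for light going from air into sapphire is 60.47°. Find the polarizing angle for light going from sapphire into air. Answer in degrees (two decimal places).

θ_B' ≈ 29.53°

The two Brewster angles are complementary: θ_B' = 90° − θ_B = 90° − 60.47° = 29.53°.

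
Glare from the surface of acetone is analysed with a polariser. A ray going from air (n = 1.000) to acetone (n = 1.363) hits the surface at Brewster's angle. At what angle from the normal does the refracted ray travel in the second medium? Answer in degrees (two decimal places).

θ_t ≈ 36.27°

θ_B = arctan(n₂/n₁) = arctan(1.363/1.000) = 53.73°.
Since θ_B + θ_t = 90° at Brewster incidence, θ_t = 90° − 53.73° = 36.27°.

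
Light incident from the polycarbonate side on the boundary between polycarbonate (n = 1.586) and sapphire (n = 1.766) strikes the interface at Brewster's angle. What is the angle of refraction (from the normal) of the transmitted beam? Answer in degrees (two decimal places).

First find Brewster's angle: tan θ_B = 1.766/1.586 = 1.1135, giving θ_B = 48.07°.
The refracted ray is perpendicular to the reflected ray, so θ_t = 90° − θ_B = 41.93°.

θ_t ≈ 41.93°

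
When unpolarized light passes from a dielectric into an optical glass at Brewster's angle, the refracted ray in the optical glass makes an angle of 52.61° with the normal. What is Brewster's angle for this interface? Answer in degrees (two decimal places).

Brewster's condition makes the reflected and refracted beams perpendicular: θ_B + θ_t = 90°.
θ_B = 90° − 52.61° = 37.39°.

θ_B ≈ 37.39°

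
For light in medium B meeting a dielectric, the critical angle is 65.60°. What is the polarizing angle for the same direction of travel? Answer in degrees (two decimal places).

sin θ_c = n₂/n₁, so n₂/n₁ = sin 65.60° = 0.9107.
Brewster: tan θ_B = n₂/n₁ = 0.9107.
θ_B = arctan(0.9107) = 42.32°.

θ_B ≈ 42.32°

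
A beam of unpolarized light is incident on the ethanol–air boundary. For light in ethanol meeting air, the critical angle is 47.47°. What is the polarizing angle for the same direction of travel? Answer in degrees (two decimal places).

θ_B ≈ 36.39°

n₂/n₁ = sin θ_c = sin 47.47° = 0.7369.
tan θ_B equals the same ratio, so θ_B = arctan(0.7369) = 36.39°.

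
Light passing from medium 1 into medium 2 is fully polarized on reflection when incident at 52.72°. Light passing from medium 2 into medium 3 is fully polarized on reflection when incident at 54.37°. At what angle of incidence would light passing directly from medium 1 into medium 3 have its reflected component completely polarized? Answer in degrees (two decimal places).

θ_B ≈ 61.38°

tan θ_B(1→2) = n₂/n₁ = tan 52.72° = 1.3136.
tan θ_B(2→3) = n₃/n₂ = tan 54.37° = 1.3952.
Multiplying, n₃/n₁ = 1.3136 × 1.3952 = 1.8328, and θ_B(1→3) = arctan 1.8328 = 61.38°.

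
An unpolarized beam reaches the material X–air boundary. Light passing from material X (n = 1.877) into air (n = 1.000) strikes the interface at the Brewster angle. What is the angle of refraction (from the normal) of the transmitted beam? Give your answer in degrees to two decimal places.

θ_t ≈ 61.95°

First find Brewster's angle: tan θ_B = 1.000/1.877 = 0.5328, giving θ_B = 28.05°.
The refracted ray is perpendicular to the reflected ray, so θ_t = 90° − θ_B = 61.95°.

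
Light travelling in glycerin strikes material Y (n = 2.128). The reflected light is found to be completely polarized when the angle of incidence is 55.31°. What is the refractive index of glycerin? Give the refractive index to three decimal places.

n ≈ 1.473

At Brewster's angle, tan θ_B = n₂/n₁ with n₁ on the incident side (glycerin) and n₂ on the transmitted side (material Y).
n₁ = n₂ / tan θ_B = 2.128 / tan 55.31° = 1.473.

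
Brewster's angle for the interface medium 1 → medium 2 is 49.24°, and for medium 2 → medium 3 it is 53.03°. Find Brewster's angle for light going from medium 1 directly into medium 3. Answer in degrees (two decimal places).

θ_B ≈ 57.02°

Each Brewster angle gives a ratio: n₂/n₁ = tan 49.24° = 1.1601, n₃/n₂ = tan 53.03° = 1.3285.
Multiplying, n₃/n₁ = 1.1601 × 1.3285 = 1.5412, and θ_B(1→3) = arctan 1.5412 = 57.02°.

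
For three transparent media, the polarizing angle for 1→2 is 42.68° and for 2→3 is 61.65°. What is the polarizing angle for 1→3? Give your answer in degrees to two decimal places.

θ_B ≈ 59.67°

n₂/n₁ = tan 42.68° = 0.9221 and n₃/n₂ = tan 61.65° = 1.8533.
So n₃/n₁ = (n₂/n₁)(n₃/n₂) = 0.9221 × 1.8533 = 1.7090.
θ_B(1→3) = arctan(1.7090) = 59.67°.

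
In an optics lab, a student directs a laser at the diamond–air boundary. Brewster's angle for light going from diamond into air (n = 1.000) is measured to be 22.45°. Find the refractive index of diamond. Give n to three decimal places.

Full polarization of the reflected beam means tan θ_B = n₂/n₁, where n₁ is the incident medium (diamond).
n₁ = n₂ / tan θ_B = 1.000 / tan 22.45° = 2.420.

n ≈ 2.420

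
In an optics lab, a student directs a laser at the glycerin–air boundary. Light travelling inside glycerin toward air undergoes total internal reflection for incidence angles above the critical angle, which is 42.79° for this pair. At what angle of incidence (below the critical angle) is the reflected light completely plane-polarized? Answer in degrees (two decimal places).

θ_B ≈ 34.19°

At the critical angle sin θ_c = n₂/n₁, giving n₂/n₁ = sin 42.79° = 0.6793.
Then tan θ_B = n₂/n₁ = 0.6793, so θ_B = arctan 0.6793 = 34.19°.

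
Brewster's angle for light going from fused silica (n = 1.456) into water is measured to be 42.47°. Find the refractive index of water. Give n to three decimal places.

At Brewster's angle, tan θ_B = n₂/n₁ with n₁ on the incident side (fused silica) and n₂ on the transmitted side (water).
n₂ = n₁ tan θ_B = 1.456 × tan 42.47° = 1.333.

n ≈ 1.333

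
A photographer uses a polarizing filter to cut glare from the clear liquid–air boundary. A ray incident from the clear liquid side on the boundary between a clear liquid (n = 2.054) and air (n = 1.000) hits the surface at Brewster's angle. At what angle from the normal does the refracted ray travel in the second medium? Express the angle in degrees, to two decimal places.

θ_t ≈ 64.04°

tan θ_B = n₂/n₁ = 1.000/2.054 = 0.4869, so θ_B = 25.96°.
Since θ_B + θ_t = 90° at Brewster incidence, θ_t = 90° − 25.96° = 64.04°.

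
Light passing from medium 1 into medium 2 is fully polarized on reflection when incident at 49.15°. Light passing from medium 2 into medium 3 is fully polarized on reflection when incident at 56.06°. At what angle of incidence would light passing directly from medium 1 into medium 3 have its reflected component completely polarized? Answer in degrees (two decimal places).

n₂/n₁ = tan 49.15° = 1.1565 and n₃/n₂ = tan 56.06° = 1.4859.
n₃/n₁ = 1.7184. Then tan θ_B(1→3) = n₃/n₁, so θ_B(1→3) = arctan(1.7184) = 59.80°.

θ_B ≈ 59.80°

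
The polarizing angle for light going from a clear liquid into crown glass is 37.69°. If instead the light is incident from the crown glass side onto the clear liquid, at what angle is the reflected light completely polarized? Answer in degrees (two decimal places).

The two Brewster angles are complementary: θ_B' = 90° − θ_B = 90° − 37.69° = 52.31°.

θ_B' ≈ 52.31°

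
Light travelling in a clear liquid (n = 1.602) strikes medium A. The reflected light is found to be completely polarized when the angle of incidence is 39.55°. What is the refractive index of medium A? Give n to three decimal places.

Brewster's law: tan θ_B = n₂/n₁ (light incident in a clear liquid, refracted into medium A).
n₂ = n₁ tan θ_B = 1.602 × tan 39.55° = 1.323.

n ≈ 1.323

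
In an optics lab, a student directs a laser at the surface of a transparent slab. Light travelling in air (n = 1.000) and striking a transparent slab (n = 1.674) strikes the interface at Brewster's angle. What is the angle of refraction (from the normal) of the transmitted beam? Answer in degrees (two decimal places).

θ_t ≈ 30.85°

First find Brewster's angle: tan θ_B = 1.674/1.000 = 1.6740, giving θ_B = 59.15°.
Since θ_B + θ_t = 90° at Brewster incidence, θ_t = 90° − 59.15° = 30.85°.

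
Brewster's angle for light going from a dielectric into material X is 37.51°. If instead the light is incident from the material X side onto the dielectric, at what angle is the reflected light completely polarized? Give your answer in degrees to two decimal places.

θ_B' ≈ 52.49°

The two Brewster angles are complementary: θ_B' = 90° − θ_B = 90° − 37.51° = 52.49°.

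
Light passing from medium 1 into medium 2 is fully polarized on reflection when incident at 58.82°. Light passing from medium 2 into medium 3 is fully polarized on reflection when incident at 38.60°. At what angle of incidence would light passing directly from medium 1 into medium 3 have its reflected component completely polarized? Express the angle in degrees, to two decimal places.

θ_B ≈ 52.84°

tan θ_B(1→2) = n₂/n₁ = tan 58.82° = 1.6525.
tan θ_B(2→3) = n₃/n₂ = tan 38.60° = 0.7983.
So n₃/n₁ = (n₂/n₁)(n₃/n₂) = 1.6525 × 0.7983 = 1.3192.
θ_B(1→3) = arctan(1.3192) = 52.84°.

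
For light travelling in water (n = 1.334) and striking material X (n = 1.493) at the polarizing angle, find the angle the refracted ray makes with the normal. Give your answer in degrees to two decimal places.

θ_t ≈ 41.78°

tan θ_B = n₂/n₁ = 1.493/1.334 = 1.1192, so θ_B = 48.22°.
Since θ_B + θ_t = 90° at Brewster incidence, θ_t = 90° − 48.22° = 41.78°.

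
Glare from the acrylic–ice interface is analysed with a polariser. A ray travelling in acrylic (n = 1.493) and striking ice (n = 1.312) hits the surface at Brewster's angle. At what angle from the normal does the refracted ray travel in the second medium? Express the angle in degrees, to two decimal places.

θ_t ≈ 48.69°

First find Brewster's angle: tan θ_B = 1.312/1.493 = 0.8788, giving θ_B = 41.31°.
The refracted ray is perpendicular to the reflected ray, so θ_t = 90° − θ_B = 48.69°.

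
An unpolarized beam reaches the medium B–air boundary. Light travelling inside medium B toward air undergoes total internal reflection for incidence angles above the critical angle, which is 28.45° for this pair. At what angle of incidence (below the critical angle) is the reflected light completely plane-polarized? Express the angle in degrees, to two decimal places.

sin θ_c = n₂/n₁, so n₂/n₁ = sin 28.45° = 0.4764.
Brewster: tan θ_B = n₂/n₁ = 0.4764.
θ_B = arctan(0.4764) = 25.47°.

θ_B ≈ 25.47°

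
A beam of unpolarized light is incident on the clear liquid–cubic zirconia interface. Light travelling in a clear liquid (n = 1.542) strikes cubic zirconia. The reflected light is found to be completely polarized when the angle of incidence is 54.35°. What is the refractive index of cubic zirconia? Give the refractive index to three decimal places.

n ≈ 2.150

Full polarization of the reflected beam means tan θ_B = n₂/n₁, where n₁ is the incident medium (a clear liquid).
n₂ = n₁ tan θ_B = 1.542 × tan 54.35° = 2.150.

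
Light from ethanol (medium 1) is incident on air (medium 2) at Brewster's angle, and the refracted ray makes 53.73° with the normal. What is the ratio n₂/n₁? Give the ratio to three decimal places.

At Brewster incidence θ_B = 90° − θ_t = 90° − 53.73° = 36.27°.
tan θ_B = n₂/n₁, so n₂/n₁ = tan 36.27° = 0.734.

n₂/n₁ ≈ 0.734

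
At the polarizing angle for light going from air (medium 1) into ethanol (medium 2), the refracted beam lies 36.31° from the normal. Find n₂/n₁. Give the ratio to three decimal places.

n₂/n₁ ≈ 1.361

θ_B + θ_t = 90°, so θ_B = 90° − 36.31° = 53.69°.
tan θ_B = n₂/n₁, so n₂/n₁ = tan 53.69° = 1.361.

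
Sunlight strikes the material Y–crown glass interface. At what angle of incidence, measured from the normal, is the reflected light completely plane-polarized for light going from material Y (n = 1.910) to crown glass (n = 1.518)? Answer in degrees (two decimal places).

Brewster's condition: tan θ_B = n₂/n₁ = 1.518/1.910 = 0.7948. Taking the arctangent, θ_B = 38.48°.

θ_B ≈ 38.48°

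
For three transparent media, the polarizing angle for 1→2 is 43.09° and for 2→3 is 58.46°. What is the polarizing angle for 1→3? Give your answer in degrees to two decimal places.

θ_B ≈ 56.73°

n₂/n₁ = tan 43.09° = 0.9355 and n₃/n₂ = tan 58.46° = 1.6293.
n₃/n₁ = 1.5241. Then tan θ_B(1→3) = n₃/n₁, so θ_B(1→3) = arctan(1.5241) = 56.73°.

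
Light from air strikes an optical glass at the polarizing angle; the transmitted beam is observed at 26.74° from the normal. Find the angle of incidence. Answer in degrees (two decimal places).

θ_B ≈ 63.26°

Brewster's condition makes the reflected and refracted beams perpendicular: θ_B + θ_t = 90°.
θ_B = 90° − 26.74° = 63.26°.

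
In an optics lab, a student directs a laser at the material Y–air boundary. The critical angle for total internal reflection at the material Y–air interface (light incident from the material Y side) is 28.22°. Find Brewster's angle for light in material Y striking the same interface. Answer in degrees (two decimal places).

sin θ_c = n₂/n₁, so n₂/n₁ = sin 28.22° = 0.4729.
Brewster: tan θ_B = n₂/n₁ = 0.4729.
θ_B = arctan(0.4729) = 25.31°.

θ_B ≈ 25.31°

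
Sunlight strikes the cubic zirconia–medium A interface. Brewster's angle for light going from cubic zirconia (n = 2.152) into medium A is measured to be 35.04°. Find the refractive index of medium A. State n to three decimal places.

Full polarization of the reflected beam means tan θ_B = n₂/n₁, where n₁ is the incident medium (cubic zirconia).
n₂ = n₁ tan θ_B = 2.152 × tan 35.04° = 1.509.

n ≈ 1.509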